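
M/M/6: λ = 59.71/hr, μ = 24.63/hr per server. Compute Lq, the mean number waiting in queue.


a = λ/μ = 2.4243; ρ = a/6 = 0.4040
P₀ = 0.088125
Lq = P₀·a^c·ρ / (c!·(1−ρ)²) = 0.088125·202.99996·0.4040/(720·0.35516)
= 0.02827

Final: 0.02827


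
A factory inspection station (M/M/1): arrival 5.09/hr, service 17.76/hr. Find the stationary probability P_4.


ρ = 5.09/17.76 = 0.2866
P_n = (1−ρ)·ρ^n = (1 − 0.2866)·0.2866^4 = 0.7134·0.006747 = 0.004813

Final: 0.004813


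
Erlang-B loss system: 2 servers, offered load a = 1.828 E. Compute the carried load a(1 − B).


B(2,1.828) = 0.371387 (Erlang-B)
Carried load = a(1 − B) = 1.828·(1 − 0.371387) = 1.828·0.628613 = 1.1491 E

Final: 1.1491 Erlangs


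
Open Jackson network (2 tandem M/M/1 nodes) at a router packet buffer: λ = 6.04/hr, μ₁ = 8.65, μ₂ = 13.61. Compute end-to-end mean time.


Each node sees arrival rate λ = 6.04/hr (tandem ⇒ throughput preserved).
W₁ = 1/(μ₁−λ) = 1/(8.65−6.04) = 0.38314 hr
W₂ = 1/(μ₂−λ) = 1/(13.61−6.04) = 0.13210 hr
W_total = W₁ + W₂ = 0.38314 + 0.13210 = 0.51524 hr

Final: 0.51524 hr


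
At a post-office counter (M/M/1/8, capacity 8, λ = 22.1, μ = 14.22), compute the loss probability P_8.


ρ = λ/μ = 22.1/14.22 = 1.5541
P_K = (1−ρ)ρ^K/(1−ρ^(K+1)) = (-0.5541·34.036228)/(1 − 52.897372)
= -18.861144/-51.897372 = 0.363432

Final: 0.363432


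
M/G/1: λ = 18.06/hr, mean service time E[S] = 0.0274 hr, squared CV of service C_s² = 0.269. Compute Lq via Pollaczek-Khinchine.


ρ = λ·E[S] = 18.06·0.0274 = 0.4948
Lq = ρ²(1+C_s²)/(2(1−ρ)) = 0.2449·(1+0.269)/(2·0.5052)
= 0.2449·1.2690/1.0103 = 0.30757

Final: 0.30757


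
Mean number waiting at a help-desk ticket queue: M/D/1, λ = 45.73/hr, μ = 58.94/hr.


ρ = 45.73/58.94 = 0.7759
M/D/1: Lq = ρ²/(2(1−ρ)) = 0.6020/(2·0.2241) = 1.34295

Final: 1.34295


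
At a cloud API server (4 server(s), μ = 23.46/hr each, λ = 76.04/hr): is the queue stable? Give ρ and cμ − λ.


Total capacity cμ = 4·23.46 = 93.84/hr
ρ = λ/(cμ) = 76.04/93.84 = 0.8103
Stable ⇔ ρ < 1: YES
Spare capacity = cμ − λ = 93.84 − 76.04 = 17.80/hr

Final: ρ = 0.8103; stable; margin = 17.80/hr


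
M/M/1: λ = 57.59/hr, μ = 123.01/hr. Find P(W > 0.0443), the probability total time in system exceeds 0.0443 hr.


W ~ Exponential(μ−λ) for M/M/1.
μ − λ = 123.01 − 57.59 = 65.4200
P(W > t) = e^{−(μ−λ)t} = e^{−2.8981} = 0.055128

Final: 0.055128


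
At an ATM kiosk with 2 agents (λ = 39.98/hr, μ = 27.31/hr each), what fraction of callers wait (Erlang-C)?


a = λ/μ = 1.4639; ρ = a/2 = 0.7320
P₀ = 0.154757 (from M/M/c formula)
C(c,a) = [a^c/(c!(1−ρ))]·P₀ = [2.14310/(2·0.2680)]·0.154757
= 3.99782·0.154757 = 0.618689

Final: 0.618689


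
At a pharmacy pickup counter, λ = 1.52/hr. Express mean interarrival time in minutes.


Mean interarrival time = 1/λ = 1/1.52 hour = 0.65789 hour
In minutes: 0.65789 × 60 = 39.4737 min

Final: 39.4737 min


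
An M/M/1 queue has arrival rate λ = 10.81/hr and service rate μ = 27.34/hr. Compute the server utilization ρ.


ρ = λ/μ = 10.81/27.34 = 0.3954

Final: 0.3954


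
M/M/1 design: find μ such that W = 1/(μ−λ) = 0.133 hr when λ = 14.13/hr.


W = 1/(μ−λ) ⇒ μ − λ = 1/W = 1/0.133 = 7.5188
μ = λ + 1/W = 14.13 + 7.5188 = 21.6488 per hr

Final: 21.6488 /hr


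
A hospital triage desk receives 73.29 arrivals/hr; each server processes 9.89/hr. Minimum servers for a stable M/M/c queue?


Stability requires cμ > λ ⇔ c > λ/μ.
λ/μ = 73.29/9.89 = 7.4105
Minimum integer c = ⌊7.4105⌋ + 1 = 8
Check: 8·9.89 = 79.12 > 73.29, while 7·9.89 = 69.23 ≤ 73.29

Final: 8 servers


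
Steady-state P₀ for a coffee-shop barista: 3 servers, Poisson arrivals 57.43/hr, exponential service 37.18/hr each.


a = λ/μ = 57.43/37.18 = 1.5446; ρ = a/c = 0.5149
Σ_{k=0}^{2} a^k/k! (terms k=0..2) = 1.00000 + 1.54465 + 1.19297 = 3.73762
Tail: a^3/(3!(1−ρ)) = 3.68543/(6·0.4851) = 1.26616
P₀ = 1/(3.73762 + 1.26616) = 1/5.00378 = 0.199849

Final: 0.199849


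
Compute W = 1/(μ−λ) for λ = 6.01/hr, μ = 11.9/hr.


W = 1/(μ−λ) = 1/(11.9 − 6.01) = 1/5.89 = 0.1698 hr

Final: 0.1698 hr


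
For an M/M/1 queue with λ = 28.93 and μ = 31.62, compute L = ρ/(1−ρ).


ρ = λ/μ = 28.93/31.62 = 0.9149
L = ρ/(1−ρ) = 0.9149/(1 − 0.9149) = 0.9149/0.08507 = 10.7546

Final: 10.7546


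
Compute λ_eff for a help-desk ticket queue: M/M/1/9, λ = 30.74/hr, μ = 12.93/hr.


ρ = 2.3774; P_K = (1−ρ)ρ^9/(1−ρ^10) = 0.579476
λ_eff = λ(1 − P_K) = 30.74·(1 − 0.579476) = 30.74·0.420524 = 12.9269 /hr

Final: 12.9269 /hr


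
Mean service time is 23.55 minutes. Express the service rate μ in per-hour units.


μ = 1/(service time) in consistent units.
1 hour = 60 min, so μ = 60/23.55 = 2.5478 per hour

Final: 2.5478 /hr


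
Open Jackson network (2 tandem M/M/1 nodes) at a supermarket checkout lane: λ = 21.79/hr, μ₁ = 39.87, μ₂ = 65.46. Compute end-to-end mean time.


Each node sees arrival rate λ = 21.79/hr (tandem ⇒ throughput preserved).
W₁ = 1/(μ₁−λ) = 1/(39.87−21.79) = 0.05531 hr
W₂ = 1/(μ₂−λ) = 1/(65.46−21.79) = 0.02290 hr
W_total = W₁ + W₂ = 0.05531 + 0.02290 = 0.07821 hr

Final: 0.07821 hr


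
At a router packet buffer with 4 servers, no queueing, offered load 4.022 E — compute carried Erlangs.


B(4,4.022) = 0.312799 (Erlang-B)
Carried load = a(1 − B) = 4.022·(1 − 0.312799) = 4.022·0.687201 = 2.7639 E

Final: 2.7639 Erlangs


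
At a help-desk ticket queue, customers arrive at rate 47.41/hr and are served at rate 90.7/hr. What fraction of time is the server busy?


ρ = λ/μ = 47.41/90.7 = 0.5227

Final: 0.5227


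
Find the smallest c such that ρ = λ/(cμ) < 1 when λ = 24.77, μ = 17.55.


Stability requires cμ > λ ⇔ c > λ/μ.
λ/μ = 24.77/17.55 = 1.4114
Minimum integer c = ⌊1.4114⌋ + 1 = 2
Check: 2·17.55 = 35.10 > 24.77, while 1·17.55 = 17.55 ≤ 24.77

Final: 2 servers


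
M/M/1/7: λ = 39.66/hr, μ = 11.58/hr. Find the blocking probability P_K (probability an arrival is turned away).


ρ = λ/μ = 39.66/11.58 = 3.4249
P_K = (1−ρ)ρ^K/(1−ρ^(K+1)) = (-2.4249·5527.249300)/(1 − 18930.112887)
= -13402.863587/-18929.112887 = 0.708056

Final: 0.708056


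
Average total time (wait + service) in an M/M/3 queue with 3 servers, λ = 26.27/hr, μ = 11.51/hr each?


a = 2.2824; ρ = 0.7608; P₀ = 0.070569
Lq = P₀·a^c·ρ/(c!(1−ρ)²) = 1.85914
Wq = Lq/λ = 1.85914/26.27 = 0.07077 hr
W = Wq + 1/μ = 0.07077 + 0.08688 = 0.15765 hr

Final: 0.15765 hr


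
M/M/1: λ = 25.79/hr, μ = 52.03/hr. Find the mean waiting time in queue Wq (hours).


ρ = 25.79/52.03 = 0.4957
Wq = ρ/(μ−λ) = 0.4957/(52.03 − 25.79) = 0.4957/26.24 = 0.01889 hr

Final: 0.01889 hr


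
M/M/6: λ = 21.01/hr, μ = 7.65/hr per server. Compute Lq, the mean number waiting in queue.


a = λ/μ = 2.7464; ρ = a/6 = 0.4577
P₀ = 0.063524
Lq = P₀·a^c·ρ / (c!·(1−ρ)²) = 0.063524·429.12884·0.4577/(720·0.29405)
= 0.05894

Final: 0.05894


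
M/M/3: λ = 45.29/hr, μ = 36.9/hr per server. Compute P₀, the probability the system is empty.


a = λ/μ = 45.29/36.9 = 1.2274; ρ = a/c = 0.4091
Σ_{k=0}^{2} a^k/k! (terms k=0..2) = 1.00000 + 1.22737 + 0.75322 = 2.98059
Tail: a^3/(3!(1−ρ)) = 1.84896/(6·0.5909) = 0.52153
P₀ = 1/(2.98059 + 0.52153) = 1/3.50212 = 0.285541

Final: 0.285541


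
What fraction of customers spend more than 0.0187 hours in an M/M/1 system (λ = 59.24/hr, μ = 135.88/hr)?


W ~ Exponential(μ−λ) for M/M/1.
μ − λ = 135.88 − 59.24 = 76.6400
P(W > t) = e^{−(μ−λ)t} = e^{−1.4332} = 0.238552

Final: 0.238552


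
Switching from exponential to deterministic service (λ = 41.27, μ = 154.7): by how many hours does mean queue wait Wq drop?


ρ = 41.27/154.7 = 0.2668
Wq(M/M/1) = ρ/(μ−λ) = 0.2668/113.43 = 0.002352 hr
Wq(M/D/1) = ρ/(2(μ−λ)) = 0.001176 hr
Savings = 0.002352 − 0.001176 = 0.001176 hr

Final: 0.001176 hr


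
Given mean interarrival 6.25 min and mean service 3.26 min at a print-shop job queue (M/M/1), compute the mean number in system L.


λ = 60/6.25 = 9.6000 /hr
μ = 60/3.26 = 18.4049 /hr
ρ = λ/μ = 9.6000/18.4049 = 0.5216
L = ρ/(1−ρ) = 0.5216/0.4784 = 1.0903

Final: 1.0903


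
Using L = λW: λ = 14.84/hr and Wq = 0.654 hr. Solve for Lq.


Lq = λWq = 14.84·0.654 = 9.7054

Final: 9.7054


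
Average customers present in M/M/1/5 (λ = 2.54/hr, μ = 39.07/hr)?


ρ = 2.54/39.07 = 0.06501
L = ρ[1 − (K+1)ρ^K + Kρ^(K+1)] / [(1−ρ)(1−ρ^(K+1))]
Numerator: 0.06501·(1 − 6·0.000001161 + 5·0.00000007550) = 0.065011
Denominator: (0.9350)·(1.000000) = 0.934988
L = 0.065011/0.934988 = 0.06953

Final: 0.06953


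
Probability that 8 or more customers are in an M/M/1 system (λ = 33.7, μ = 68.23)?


ρ = 33.7/68.23 = 0.4939
P(N ≥ n) = ρ^n = 0.4939^8 = 0.003542

Final: 0.003542


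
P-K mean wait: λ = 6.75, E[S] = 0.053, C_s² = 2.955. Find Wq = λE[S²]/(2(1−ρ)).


ρ = λ·E[S] = 6.75·0.053 = 0.3578
E[S²] = E[S]²(1+C_s²) = 0.053²·(1+2.955) = 0.011110
Wq = λ·E[S²]/(2(1−ρ)) = 6.75·0.011110/(2·0.6422) = 0.05838 hr

Final: 0.05838 hr


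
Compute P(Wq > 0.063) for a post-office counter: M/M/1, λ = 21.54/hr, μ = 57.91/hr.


ρ = 21.54/57.91 = 0.3720
P(Wq > t) = ρ·e^{−(μ−λ)t} = 0.3720·e^{−2.2913}
= 0.3720·0.101134 = 0.037617

Final: 0.037617


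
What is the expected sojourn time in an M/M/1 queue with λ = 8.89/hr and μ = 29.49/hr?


W = 1/(μ−λ) = 1/(29.49 − 8.89) = 1/20.60 = 0.04854 hr

Final: 0.04854 hr


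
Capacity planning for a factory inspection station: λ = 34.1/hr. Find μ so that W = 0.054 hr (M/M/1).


W = 1/(μ−λ) ⇒ μ − λ = 1/W = 1/0.054 = 18.5185
μ = λ + 1/W = 34.1 + 18.5185 = 52.6185 per hr

Final: 52.6185 /hr


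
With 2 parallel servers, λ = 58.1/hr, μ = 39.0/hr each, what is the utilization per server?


ρ = λ/(cμ) = 58.1/(2·39.0) = 58.1/78.00 = 0.7449

Final: 0.7449


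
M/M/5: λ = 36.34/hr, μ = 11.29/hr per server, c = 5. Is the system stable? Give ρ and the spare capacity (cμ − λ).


Total capacity cμ = 5·11.29 = 56.45/hr
ρ = λ/(cμ) = 36.34/56.45 = 0.6438
Stable ⇔ ρ < 1: YES
Spare capacity = cμ − λ = 56.45 − 36.34 = 20.11/hr

Final: ρ = 0.6438; stable; margin = 20.11/hr


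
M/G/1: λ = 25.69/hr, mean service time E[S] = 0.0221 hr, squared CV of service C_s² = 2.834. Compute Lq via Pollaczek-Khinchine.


ρ = λ·E[S] = 25.69·0.0221 = 0.5677
Lq = ρ²(1+C_s²)/(2(1−ρ)) = 0.3223·(1+2.834)/(2·0.4323)
= 0.3223·3.8340/0.8645 = 1.42955

Final: 1.42955


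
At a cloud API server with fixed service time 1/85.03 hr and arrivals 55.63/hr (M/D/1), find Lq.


ρ = 55.63/85.03 = 0.6542
M/D/1: Lq = ρ²/(2(1−ρ)) = 0.4280/(2·0.3458) = 0.61897

Final: 0.61897


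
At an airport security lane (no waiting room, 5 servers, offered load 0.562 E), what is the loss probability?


B(c,a) = (a^c/c!) / Σ_{k=0}^{c} a^k/k!
a^5/5! = 0.0004672
Σ terms (k=0..5): 1.00000 + 0.56200 + 0.15792 + 0.02958 + 0.004157 + 0.0004672 = 1.754130
B = 0.0004672/1.754130 = 0.0002663

Final: 0.0002663


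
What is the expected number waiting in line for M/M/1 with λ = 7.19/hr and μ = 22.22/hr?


ρ = 7.19/22.22 = 0.3236
Lq = ρ²/(1−ρ) = 0.1047/0.6764 = 0.1548

Final: 0.1548


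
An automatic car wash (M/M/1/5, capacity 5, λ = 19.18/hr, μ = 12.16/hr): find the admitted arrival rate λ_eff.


ρ = 1.5773; P_K = (1−ρ)ρ^5/(1−ρ^6) = 0.391425
λ_eff = λ(1 − P_K) = 19.18·(1 − 0.391425) = 19.18·0.608575 = 11.6725 /hr

Final: 11.6725 /hr


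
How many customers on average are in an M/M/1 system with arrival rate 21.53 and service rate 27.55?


ρ = λ/μ = 21.53/27.55 = 0.7815
L = ρ/(1−ρ) = 0.7815/(1 − 0.7815) = 0.7815/0.2185 = 3.5764

Final: 3.5764


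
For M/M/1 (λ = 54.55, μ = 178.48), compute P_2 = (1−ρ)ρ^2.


ρ = 54.55/178.48 = 0.3056
P_n = (1−ρ)·ρ^n = (1 − 0.3056)·0.3056^2 = 0.6944·0.093414 = 0.064863

Final: 0.064863


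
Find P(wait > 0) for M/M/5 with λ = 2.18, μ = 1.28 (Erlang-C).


a = λ/μ = 1.7031; ρ = a/5 = 0.3406
P₀ = 0.181539 (from M/M/c formula)
C(c,a) = [a^c/(c!(1−ρ))]·P₀ = [14.32955/(120·0.6594)]·0.181539
= 0.18110·0.181539 = 0.032877

Final: 0.032877


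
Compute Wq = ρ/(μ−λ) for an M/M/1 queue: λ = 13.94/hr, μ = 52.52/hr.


ρ = 13.94/52.52 = 0.2654
Wq = ρ/(μ−λ) = 0.2654/(52.52 − 13.94) = 0.2654/38.58 = 0.006880 hr

Final: 0.006880 hr


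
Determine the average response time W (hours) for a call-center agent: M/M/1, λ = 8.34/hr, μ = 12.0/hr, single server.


W = 1/(μ−λ) = 1/(12.0 − 8.34) = 1/3.66 = 0.2732 hr

Final: 0.2732 hr


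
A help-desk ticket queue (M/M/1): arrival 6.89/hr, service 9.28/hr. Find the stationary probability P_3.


ρ = 6.89/9.28 = 0.7425
P_n = (1−ρ)·ρ^n = (1 − 0.7425)·0.7425^3 = 0.2575·0.409274 = 0.105406

Final: 0.105406


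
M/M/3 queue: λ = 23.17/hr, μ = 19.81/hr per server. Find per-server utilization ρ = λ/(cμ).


ρ = λ/(cμ) = 23.17/(3·19.81) = 23.17/59.43 = 0.3899

Final: 0.3899


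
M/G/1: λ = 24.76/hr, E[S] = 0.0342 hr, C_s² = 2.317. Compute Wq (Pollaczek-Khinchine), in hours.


ρ = λ·E[S] = 24.76·0.0342 = 0.8468
E[S²] = E[S]²(1+C_s²) = 0.0342²·(1+2.317) = 0.003880
Wq = λ·E[S²]/(2(1−ρ)) = 24.76·0.003880/(2·0.1532) = 0.31350 hr

Final: 0.31350 hr


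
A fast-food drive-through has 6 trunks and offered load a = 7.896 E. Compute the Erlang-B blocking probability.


B(c,a) = (a^c/c!) / Σ_{k=0}^{c} a^k/k!
a^6/6! = 336.597078
Σ terms (k=0..6): 1.00000 + 7.89600 + 31.17341 + 82.04841 + 161.96356 + 255.77286 + 336.59708 = 876.451313
B = 336.597078/876.451313 = 0.384045

Final: 0.384045


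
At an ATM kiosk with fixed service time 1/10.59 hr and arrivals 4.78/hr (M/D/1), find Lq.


ρ = 4.78/10.59 = 0.4514
M/D/1: Lq = ρ²/(2(1−ρ)) = 0.2037/(2·0.5486) = 0.18568

Final: 0.18568


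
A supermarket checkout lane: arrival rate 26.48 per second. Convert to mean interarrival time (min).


Mean interarrival time = 1/λ = 1/26.48 second = 0.03776 second
In minutes: 0.03776 × 0.0166667 = 0.0006294 min

Final: 0.0006294 min


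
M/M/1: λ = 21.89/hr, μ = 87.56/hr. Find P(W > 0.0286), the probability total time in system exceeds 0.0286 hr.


W ~ Exponential(μ−λ) for M/M/1.
μ − λ = 87.56 − 21.89 = 65.6700
P(W > t) = e^{−(μ−λ)t} = e^{−1.8782} = 0.152871

Final: 0.152871


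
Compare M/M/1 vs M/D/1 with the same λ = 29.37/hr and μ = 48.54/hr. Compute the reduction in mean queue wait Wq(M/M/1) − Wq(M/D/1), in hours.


ρ = 29.37/48.54 = 0.6051
Wq(M/M/1) = ρ/(μ−λ) = 0.6051/19.17 = 0.03156 hr
Wq(M/D/1) = ρ/(2(μ−λ)) = 0.01578 hr
Savings = 0.03156 − 0.01578 = 0.01578 hr

Final: 0.01578 hr


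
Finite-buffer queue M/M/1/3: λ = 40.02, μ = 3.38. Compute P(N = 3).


ρ = λ/μ = 40.02/3.38 = 11.8402
P_K = (1−ρ)ρ^K/(1−ρ^(K+1)) = (-10.8402·1659.897046)/(1 − 19653.573900)
= -17993.676854/-19652.573900 = 0.915589

Final: 0.915589


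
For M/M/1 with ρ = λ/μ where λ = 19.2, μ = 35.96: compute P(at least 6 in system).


ρ = 19.2/35.96 = 0.5339
P(N ≥ n) = ρ^n = 0.5339^6 = 0.023168

Final: 0.023168


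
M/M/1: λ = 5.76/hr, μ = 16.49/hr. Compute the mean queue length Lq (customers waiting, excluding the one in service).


ρ = 5.76/16.49 = 0.3493
Lq = ρ²/(1−ρ) = 0.1220/0.6507 = 0.1875

Final: 0.1875


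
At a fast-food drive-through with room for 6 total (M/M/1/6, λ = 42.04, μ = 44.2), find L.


ρ = 42.04/44.2 = 0.9511
L = ρ[1 − (K+1)ρ^K + Kρ^(K+1)] / [(1−ρ)(1−ρ^(K+1))]
Numerator: 0.9511·(1 − 7·0.740359 + 6·0.704179) = 0.040478
Denominator: (0.04887)·(0.295821) = 0.014456
L = 0.040478/0.014456 = 2.8000

Final: 2.8000


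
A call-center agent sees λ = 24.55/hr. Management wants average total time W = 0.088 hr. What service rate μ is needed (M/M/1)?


W = 1/(μ−λ) ⇒ μ − λ = 1/W = 1/0.088 = 11.3636
μ = λ + 1/W = 24.55 + 11.3636 = 35.9136 per hr

Final: 35.9136 /hr


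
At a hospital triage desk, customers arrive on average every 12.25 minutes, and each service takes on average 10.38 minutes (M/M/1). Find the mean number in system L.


λ = 60/12.25 = 4.8980 /hr
μ = 60/10.38 = 5.7803 /hr
ρ = λ/μ = 4.8980/5.7803 = 0.8473
L = ρ/(1−ρ) = 0.8473/0.1527 = 5.5508

Final: 5.5508


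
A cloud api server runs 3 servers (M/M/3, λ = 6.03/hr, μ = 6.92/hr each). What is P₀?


a = λ/μ = 6.03/6.92 = 0.8714; ρ = a/c = 0.2905
Σ_{k=0}^{2} a^k/k! (terms k=0..2) = 1.00000 + 0.87139 + 0.37966 = 2.25105
Tail: a^3/(3!(1−ρ)) = 0.66166/(6·0.7095) = 0.15542
P₀ = 1/(2.25105 + 0.15542) = 1/2.40647 = 0.415547

Final: 0.415547


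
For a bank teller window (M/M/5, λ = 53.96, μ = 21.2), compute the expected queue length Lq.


a = λ/μ = 2.5453; ρ = a/5 = 0.5091
P₀ = 0.076366
Lq = P₀·a^c·ρ / (c!·(1−ρ)²) = 0.076366·106.82684·0.5091/(120·0.24103)
= 0.14358

Final: 0.14358


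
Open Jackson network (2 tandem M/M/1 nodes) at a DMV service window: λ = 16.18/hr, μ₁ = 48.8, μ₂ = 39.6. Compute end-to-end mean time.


Each node sees arrival rate λ = 16.18/hr (tandem ⇒ throughput preserved).
W₁ = 1/(μ₁−λ) = 1/(48.8−16.18) = 0.03066 hr
W₂ = 1/(μ₂−λ) = 1/(39.6−16.18) = 0.04270 hr
W_total = W₁ + W₂ = 0.03066 + 0.04270 = 0.07335 hr

Final: 0.07335 hr


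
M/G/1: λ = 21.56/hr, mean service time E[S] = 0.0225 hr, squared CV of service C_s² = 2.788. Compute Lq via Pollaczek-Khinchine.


ρ = λ·E[S] = 21.56·0.0225 = 0.4851
Lq = ρ²(1+C_s²)/(2(1−ρ)) = 0.2353·(1+2.788)/(2·0.5149)
= 0.2353·3.7880/1.0298 = 0.86560

Final: 0.86560


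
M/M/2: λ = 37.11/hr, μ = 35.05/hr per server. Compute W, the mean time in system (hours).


a = 1.0588; ρ = 0.5294; P₀ = 0.307714
Lq = P₀·a^c·ρ/(c!(1−ρ)²) = 0.41226
Wq = Lq/λ = 0.41226/37.11 = 0.01111 hr
W = Wq + 1/μ = 0.01111 + 0.02853 = 0.03964 hr

Final: 0.03964 hr


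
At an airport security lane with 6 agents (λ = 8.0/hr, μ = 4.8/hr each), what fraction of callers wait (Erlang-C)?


a = λ/μ = 1.6667; ρ = a/6 = 0.2778
P₀ = 0.188784 (from M/M/c formula)
C(c,a) = [a^c/(c!(1−ρ))]·P₀ = [21.43347/(720·0.7222)]·0.188784
= 0.04122·0.188784 = 0.007781

Final: 0.007781


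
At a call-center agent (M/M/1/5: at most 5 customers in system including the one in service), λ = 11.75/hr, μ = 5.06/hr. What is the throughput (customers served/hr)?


ρ = 2.3221; P_K = (1−ρ)ρ^5/(1−ρ^6) = 0.573016
λ_eff = λ(1 − P_K) = 11.75·(1 − 0.573016) = 11.75·0.426984 = 5.0171 /hr

Final: 5.0171 /hr


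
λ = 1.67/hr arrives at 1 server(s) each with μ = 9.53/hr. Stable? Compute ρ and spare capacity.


Total capacity cμ = 1·9.53 = 9.53/hr
ρ = λ/(cμ) = 1.67/9.53 = 0.1752
Stable ⇔ ρ < 1: YES
Spare capacity = cμ − λ = 9.53 − 1.67 = 7.86/hr

Final: ρ = 0.1752; stable; margin = 7.86/hr


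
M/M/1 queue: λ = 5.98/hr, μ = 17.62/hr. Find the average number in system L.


ρ = λ/μ = 5.98/17.62 = 0.3394
L = ρ/(1−ρ) = 0.3394/(1 − 0.3394) = 0.3394/0.6606 = 0.5137

Final: 0.5137


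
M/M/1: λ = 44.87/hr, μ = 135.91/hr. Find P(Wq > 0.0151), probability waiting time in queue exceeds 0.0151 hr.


ρ = 44.87/135.91 = 0.3301
P(Wq > t) = ρ·e^{−(μ−λ)t} = 0.3301·e^{−1.3747}
= 0.3301·0.252914 = 0.083498

Final: 0.083498


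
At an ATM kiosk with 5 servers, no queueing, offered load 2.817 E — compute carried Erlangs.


B(5,2.817) = 0.094685 (Erlang-B)
Carried load = a(1 − B) = 2.817·(1 − 0.094685) = 2.817·0.905315 = 2.5503 E

Final: 2.5503 Erlangs


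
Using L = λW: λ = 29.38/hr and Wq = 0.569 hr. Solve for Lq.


Lq = λWq = 29.38·0.569 = 16.7172

Final: 16.7172


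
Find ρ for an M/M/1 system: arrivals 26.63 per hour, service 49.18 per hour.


ρ = λ/μ = 26.63/49.18 = 0.5415

Final: 0.5415


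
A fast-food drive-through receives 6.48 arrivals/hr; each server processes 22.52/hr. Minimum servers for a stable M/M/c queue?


Stability requires cμ > λ ⇔ c > λ/μ.
λ/μ = 6.48/22.52 = 0.2877
Minimum integer c = ⌊0.2877⌋ + 1 = 1
Check: 1·22.52 = 22.52 > 6.48, while 0·22.52 = 0.00 ≤ 6.48

Final: 1 servers


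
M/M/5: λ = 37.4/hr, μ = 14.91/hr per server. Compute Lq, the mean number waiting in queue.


a = λ/μ = 2.5084; ρ = a/5 = 0.5017
P₀ = 0.079396
Lq = P₀·a^c·ρ / (c!·(1−ρ)²) = 0.079396·99.30470·0.5017/(120·0.24833)
= 0.13274

Final: 0.13274


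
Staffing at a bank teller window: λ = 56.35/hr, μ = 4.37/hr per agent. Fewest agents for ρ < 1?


Stability requires cμ > λ ⇔ c > λ/μ.
λ/μ = 56.35/4.37 = 12.8947
Minimum integer c = ⌊12.8947⌋ + 1 = 13
Check: 13·4.37 = 56.81 > 56.35, while 12·4.37 = 52.44 ≤ 56.35

Final: 13 servers


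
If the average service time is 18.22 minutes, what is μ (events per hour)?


μ = 1/(service time) in consistent units.
1 hour = 60 min, so μ = 60/18.22 = 3.2931 per hour

Final: 3.2931 /hr


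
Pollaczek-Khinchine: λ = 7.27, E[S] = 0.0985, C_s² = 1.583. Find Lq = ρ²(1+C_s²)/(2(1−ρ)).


ρ = λ·E[S] = 7.27·0.0985 = 0.7161
Lq = ρ²(1+C_s²)/(2(1−ρ)) = 0.5128·(1+1.583)/(2·0.2839)
= 0.5128·2.5830/0.5678 = 2.33272

Final: 2.33272


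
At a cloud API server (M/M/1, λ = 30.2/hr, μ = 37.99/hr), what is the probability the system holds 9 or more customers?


ρ = 30.2/37.99 = 0.7949
P(N ≥ n) = ρ^n = 0.7949^9 = 0.126777

Final: 0.126777


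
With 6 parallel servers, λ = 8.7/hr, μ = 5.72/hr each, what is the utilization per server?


ρ = λ/(cμ) = 8.7/(6·5.72) = 8.7/34.32 = 0.2535

Final: 0.2535


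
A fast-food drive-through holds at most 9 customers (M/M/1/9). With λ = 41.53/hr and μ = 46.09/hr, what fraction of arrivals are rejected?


ρ = λ/μ = 41.53/46.09 = 0.9011
P_K = (1−ρ)ρ^K/(1−ρ^(K+1)) = (0.09894·0.391559)/(1 − 0.352819)
= 0.038740/0.647181 = 0.059859

Final: 0.059859


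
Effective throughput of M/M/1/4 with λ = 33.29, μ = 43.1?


ρ = 0.7724; P_K = (1−ρ)ρ^4/(1−ρ^5) = 0.111723
λ_eff = λ(1 − P_K) = 33.29·(1 − 0.111723) = 33.29·0.888277 = 29.5707 /hr

Final: 29.5707 /hr


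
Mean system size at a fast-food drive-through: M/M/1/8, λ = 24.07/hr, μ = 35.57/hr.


ρ = 24.07/35.57 = 0.6767
L = ρ[1 − (K+1)ρ^K + Kρ^(K+1)] / [(1−ρ)(1−ρ^(K+1))]
Numerator: 0.6767·(1 − 9·0.043968 + 8·0.029753) = 0.569986
Denominator: (0.3233)·(0.970247) = 0.313687
L = 0.569986/0.313687 = 1.8171

Final: 1.8171


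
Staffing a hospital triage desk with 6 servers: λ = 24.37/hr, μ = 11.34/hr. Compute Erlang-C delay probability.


a = λ/μ = 2.1490; ρ = a/6 = 0.3582
P₀ = 0.116331 (from M/M/c formula)
C(c,a) = [a^c/(c!(1−ρ))]·P₀ = [98.50422/(720·0.6418)]·0.116331
= 0.21316·0.116331 = 0.024797

Final: 0.024797


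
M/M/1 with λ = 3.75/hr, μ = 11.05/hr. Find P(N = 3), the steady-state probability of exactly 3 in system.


ρ = 3.75/11.05 = 0.3394
P_n = (1−ρ)·ρ^n = (1 − 0.3394)·0.3394^3 = 0.6606·0.039085 = 0.025821

Final: 0.025821


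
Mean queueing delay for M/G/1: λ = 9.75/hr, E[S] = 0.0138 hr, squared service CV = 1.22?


ρ = λ·E[S] = 9.75·0.0138 = 0.1346
E[S²] = E[S]²(1+C_s²) = 0.0138²·(1+1.22) = 0.0004228
Wq = λ·E[S²]/(2(1−ρ)) = 9.75·0.0004228/(2·0.8655) = 0.002381 hr

Final: 0.002381 hr


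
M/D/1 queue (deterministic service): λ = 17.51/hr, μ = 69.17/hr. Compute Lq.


ρ = 17.51/69.17 = 0.2531
M/D/1: Lq = ρ²/(2(1−ρ)) = 0.06408/(2·0.7469) = 0.04290

Final: 0.04290


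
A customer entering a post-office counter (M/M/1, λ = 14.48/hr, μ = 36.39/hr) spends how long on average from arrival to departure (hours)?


W = 1/(μ−λ) = 1/(36.39 − 14.48) = 1/21.91 = 0.04564 hr

Final: 0.04564 hr


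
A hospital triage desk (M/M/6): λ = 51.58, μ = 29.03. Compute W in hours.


a = 1.7768; ρ = 0.2961; P₀ = 0.169060
Lq = P₀·a^c·ρ/(c!(1−ρ)²) = 0.004416
Wq = Lq/λ = 0.004416/51.58 = 0.00008561 hr
W = Wq + 1/μ = 0.00008561 + 0.03445 = 0.03453 hr

Final: 0.03453 hr


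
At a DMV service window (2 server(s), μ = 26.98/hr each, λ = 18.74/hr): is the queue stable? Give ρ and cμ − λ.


Total capacity cμ = 2·26.98 = 53.96/hr
ρ = λ/(cμ) = 18.74/53.96 = 0.3473
Stable ⇔ ρ < 1: YES
Spare capacity = cμ − λ = 53.96 − 18.74 = 35.22/hr

Final: ρ = 0.3473; stable; margin = 35.22/hr


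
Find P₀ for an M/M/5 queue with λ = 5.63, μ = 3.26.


a = λ/μ = 5.63/3.26 = 1.7270; ρ = a/c = 0.3454
Σ_{k=0}^{4} a^k/k! (terms k=0..4) = 1.00000 + 1.72699 + 1.49125 + 0.85846 + 0.37064 = 5.44735
Tail: a^5/(5!(1−ρ)) = 15.36222/(120·0.6546) = 0.19557
P₀ = 1/(5.44735 + 0.19557) = 1/5.64292 = 0.177213

Final: 0.177213


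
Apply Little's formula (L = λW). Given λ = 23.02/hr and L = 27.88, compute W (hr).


W = L/λ = 27.88/23.02 = 1.2111 hr

Final: 1.2111 hr


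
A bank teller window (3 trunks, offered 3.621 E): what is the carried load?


B(3,3.621) = 0.414510 (Erlang-B)
Carried load = a(1 − B) = 3.621·(1 − 0.414510) = 3.621·0.585490 = 2.1201 E

Final: 2.1201 Erlangs


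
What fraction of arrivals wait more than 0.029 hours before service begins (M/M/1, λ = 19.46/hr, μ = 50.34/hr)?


ρ = 19.46/50.34 = 0.3866
P(Wq > t) = ρ·e^{−(μ−λ)t} = 0.3866·e^{−0.8955}
= 0.3866·0.408395 = 0.157874

Final: 0.157874


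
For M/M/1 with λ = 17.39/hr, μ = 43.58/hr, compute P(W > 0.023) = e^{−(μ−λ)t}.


W ~ Exponential(μ−λ) for M/M/1.
μ − λ = 43.58 − 17.39 = 26.1900
P(W > t) = e^{−(μ−λ)t} = e^{−0.6024} = 0.547512

Final: 0.547512


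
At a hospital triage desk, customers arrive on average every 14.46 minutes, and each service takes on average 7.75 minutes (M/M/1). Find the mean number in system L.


λ = 60/14.46 = 4.1494 /hr
μ = 60/7.75 = 7.7419 /hr
ρ = λ/μ = 4.1494/7.7419 = 0.5360
L = ρ/(1−ρ) = 0.5360/0.4640 = 1.1550

Final: 1.1550


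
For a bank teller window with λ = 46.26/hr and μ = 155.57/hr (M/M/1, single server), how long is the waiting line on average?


ρ = 46.26/155.57 = 0.2974
Lq = ρ²/(1−ρ) = 0.08842/0.7026 = 0.1258

Final: 0.1258


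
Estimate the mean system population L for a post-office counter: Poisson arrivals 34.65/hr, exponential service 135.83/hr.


ρ = λ/μ = 34.65/135.83 = 0.2551
L = ρ/(1−ρ) = 0.2551/(1 − 0.2551) = 0.2551/0.7449 = 0.3425

Final: 0.3425


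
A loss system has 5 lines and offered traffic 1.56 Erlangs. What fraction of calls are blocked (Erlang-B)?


B(c,a) = (a^c/c!) / Σ_{k=0}^{c} a^k/k!
a^5/5! = 0.076991
Σ terms (k=0..5): 1.00000 + 1.56000 + 1.21680 + 0.63274 + 0.24677 + 0.07699 = 4.733294
B = 0.076991/4.733294 = 0.016266

Final: 0.016266


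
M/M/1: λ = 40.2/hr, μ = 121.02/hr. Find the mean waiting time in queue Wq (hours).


ρ = 40.2/121.02 = 0.3322
Wq = ρ/(μ−λ) = 0.3322/(121.02 − 40.2) = 0.3322/80.82 = 0.004110 hr

Final: 0.004110 hr


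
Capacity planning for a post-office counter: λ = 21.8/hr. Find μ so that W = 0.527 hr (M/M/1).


W = 1/(μ−λ) ⇒ μ − λ = 1/W = 1/0.527 = 1.8975
μ = λ + 1/W = 21.8 + 1.8975 = 23.6975 per hr

Final: 23.6975 /hr


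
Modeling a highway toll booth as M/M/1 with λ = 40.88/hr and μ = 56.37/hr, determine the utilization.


ρ = λ/μ = 40.88/56.37 = 0.7252

Final: 0.7252


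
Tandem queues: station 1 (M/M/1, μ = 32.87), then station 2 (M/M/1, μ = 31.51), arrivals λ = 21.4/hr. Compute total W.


Each node sees arrival rate λ = 21.4/hr (tandem ⇒ throughput preserved).
W₁ = 1/(μ₁−λ) = 1/(32.87−21.4) = 0.08718 hr
W₂ = 1/(μ₂−λ) = 1/(31.51−21.4) = 0.09891 hr
W_total = W₁ + W₂ = 0.08718 + 0.09891 = 0.18610 hr

Final: 0.18610 hr


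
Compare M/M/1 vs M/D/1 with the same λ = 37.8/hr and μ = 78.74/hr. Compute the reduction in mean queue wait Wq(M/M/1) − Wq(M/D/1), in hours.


ρ = 37.8/78.74 = 0.4801
Wq(M/M/1) = ρ/(μ−λ) = 0.4801/40.94 = 0.01173 hr
Wq(M/D/1) = ρ/(2(μ−λ)) = 0.005863 hr
Savings = 0.01173 − 0.005863 = 0.005863 hr

Final: 0.005863 hr


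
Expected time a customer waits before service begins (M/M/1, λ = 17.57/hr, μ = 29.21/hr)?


ρ = 17.57/29.21 = 0.6015
Wq = ρ/(μ−λ) = 0.6015/(29.21 − 17.57) = 0.6015/11.64 = 0.05168 hr

Final: 0.05168 hr


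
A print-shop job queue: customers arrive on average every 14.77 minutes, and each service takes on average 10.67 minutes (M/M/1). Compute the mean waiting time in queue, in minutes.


λ = 60/14.77 = 4.0623 /hr
μ = 60/10.67 = 5.6232 /hr
ρ = λ/μ = 4.0623/5.6232 = 0.7224
Wq = ρ/(μ−λ) = 0.7224/(5.6232−4.0623) = 0.46280 hr
In minutes: 0.46280·60 = 27.768 min

Final: 27.768 min


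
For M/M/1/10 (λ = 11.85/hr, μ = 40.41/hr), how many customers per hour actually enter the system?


ρ = 0.2932; P_K = (1−ρ)ρ^10/(1−ρ^11) = 0.000003323
λ_eff = λ(1 − P_K) = 11.85·(1 − 0.000003323) = 11.85·0.999997 = 11.8500 /hr

Final: 11.8500 /hr


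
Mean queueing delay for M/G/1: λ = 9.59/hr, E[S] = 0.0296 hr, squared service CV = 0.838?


ρ = λ·E[S] = 9.59·0.0296 = 0.2839
E[S²] = E[S]²(1+C_s²) = 0.0296²·(1+0.838) = 0.001610
Wq = λ·E[S²]/(2(1−ρ)) = 9.59·0.001610/(2·0.7161) = 0.01078 hr

Final: 0.01078 hr


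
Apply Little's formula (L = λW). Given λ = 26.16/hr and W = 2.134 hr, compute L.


L = λW = 26.16·2.134 = 55.8254

Final: 55.8254


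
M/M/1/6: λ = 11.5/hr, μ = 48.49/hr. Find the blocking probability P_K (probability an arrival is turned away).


ρ = λ/μ = 11.5/48.49 = 0.2372
P_K = (1−ρ)ρ^K/(1−ρ^(K+1)) = (0.7628·0.0001779)/(1 − 0.00004220)
= 0.0001357/0.999958 = 0.0001357

Final: 0.0001357


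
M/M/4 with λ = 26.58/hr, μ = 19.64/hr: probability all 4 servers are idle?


a = λ/μ = 26.58/19.64 = 1.3534; ρ = a/c = 0.3383
Σ_{k=0}^{3} a^k/k! (terms k=0..3) = 1.00000 + 1.35336 + 0.91579 + 0.41313 = 3.68229
Tail: a^4/(4!(1−ρ)) = 3.35470/(24·0.6617) = 0.21126
P₀ = 1/(3.68229 + 0.21126) = 1/3.89354 = 0.256836

Final: 0.256836


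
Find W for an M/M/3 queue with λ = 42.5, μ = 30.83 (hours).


a = 1.3785; ρ = 0.4595; P₀ = 0.241750
Lq = P₀·a^c·ρ/(c!(1−ρ)²) = 0.16603
Wq = Lq/λ = 0.16603/42.5 = 0.003907 hr
W = Wq + 1/μ = 0.003907 + 0.03244 = 0.03634 hr

Final: 0.03634 hr


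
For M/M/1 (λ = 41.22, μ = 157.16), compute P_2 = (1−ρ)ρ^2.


ρ = 41.22/157.16 = 0.2623
P_n = (1−ρ)·ρ^n = (1 − 0.2623)·0.2623^2 = 0.7377·0.068791 = 0.050749

Final: 0.050749


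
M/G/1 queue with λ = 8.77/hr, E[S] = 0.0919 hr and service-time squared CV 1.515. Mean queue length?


ρ = λ·E[S] = 8.77·0.0919 = 0.8060
Lq = ρ²(1+C_s²)/(2(1−ρ)) = 0.6496·(1+1.515)/(2·0.1940)
= 0.6496·2.5150/0.3881 = 4.20972

Final: 4.20972


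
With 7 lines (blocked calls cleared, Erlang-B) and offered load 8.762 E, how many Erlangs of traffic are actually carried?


B(7,8.762) = 0.349421 (Erlang-B)
Carried load = a(1 − B) = 8.762·(1 − 0.349421) = 8.762·0.650579 = 5.7004 E

Final: 5.7004 Erlangs


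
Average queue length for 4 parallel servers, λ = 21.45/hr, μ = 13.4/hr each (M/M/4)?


a = λ/μ = 1.6007; ρ = a/4 = 0.4002
P₀ = 0.199137
Lq = P₀·a^c·ρ / (c!·(1−ρ)²) = 0.199137·6.56584·0.4002/(24·0.35978)
= 0.06060

Final: 0.06060


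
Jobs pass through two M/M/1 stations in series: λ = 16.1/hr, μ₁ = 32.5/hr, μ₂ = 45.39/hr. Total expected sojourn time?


Each node sees arrival rate λ = 16.1/hr (tandem ⇒ throughput preserved).
W₁ = 1/(μ₁−λ) = 1/(32.5−16.1) = 0.06098 hr
W₂ = 1/(μ₂−λ) = 1/(45.39−16.1) = 0.03414 hr
W_total = W₁ + W₂ = 0.06098 + 0.03414 = 0.09512 hr

Final: 0.09512 hr


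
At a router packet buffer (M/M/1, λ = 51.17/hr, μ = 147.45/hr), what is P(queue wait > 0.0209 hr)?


ρ = 51.17/147.45 = 0.3470
P(Wq > t) = ρ·e^{−(μ−λ)t} = 0.3470·e^{−2.0123}
= 0.3470·0.133687 = 0.046394

Final: 0.046394


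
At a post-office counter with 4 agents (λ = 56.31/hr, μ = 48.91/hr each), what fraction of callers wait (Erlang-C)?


a = λ/μ = 1.1513; ρ = a/4 = 0.2878
P₀ = 0.315341 (from M/M/c formula)
C(c,a) = [a^c/(c!(1−ρ))]·P₀ = [1.75692/(24·0.7122)]·0.315341
= 0.10279·0.315341 = 0.032414

Final: 0.032414


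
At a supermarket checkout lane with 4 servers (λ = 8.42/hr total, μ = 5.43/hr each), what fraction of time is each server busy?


ρ = λ/(cμ) = 8.42/(4·5.43) = 8.42/21.72 = 0.3877

Final: 0.3877


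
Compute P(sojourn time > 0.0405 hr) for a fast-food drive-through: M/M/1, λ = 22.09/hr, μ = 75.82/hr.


W ~ Exponential(μ−λ) for M/M/1.
μ − λ = 75.82 − 22.09 = 53.7300
P(W > t) = e^{−(μ−λ)t} = e^{−2.1761} = 0.113487

Final: 0.113487


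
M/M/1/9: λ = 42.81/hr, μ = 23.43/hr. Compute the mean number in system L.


ρ = 42.81/23.43 = 1.8271
L = ρ[1 − (K+1)ρ^K + Kρ^(K+1)] / [(1−ρ)(1−ρ^(K+1))]
Numerator: 1.8271·(1 − 10·226.963726 + 9·414.695567) = 2674.250687
Denominator: (-0.8271)·(-413.695567) = 342.186090
L = 2674.250687/342.186090 = 7.8152

Final: 7.8152


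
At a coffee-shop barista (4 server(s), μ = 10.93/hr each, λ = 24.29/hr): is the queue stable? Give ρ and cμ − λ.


Total capacity cμ = 4·10.93 = 43.72/hr
ρ = λ/(cμ) = 24.29/43.72 = 0.5556
Stable ⇔ ρ < 1: YES
Spare capacity = cμ − λ = 43.72 − 24.29 = 19.43/hr

Final: ρ = 0.5556; stable; margin = 19.43/hr


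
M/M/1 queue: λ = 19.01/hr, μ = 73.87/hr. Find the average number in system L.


ρ = λ/μ = 19.01/73.87 = 0.2573
L = ρ/(1−ρ) = 0.2573/(1 − 0.2573) = 0.2573/0.7427 = 0.3465

Final: 0.3465


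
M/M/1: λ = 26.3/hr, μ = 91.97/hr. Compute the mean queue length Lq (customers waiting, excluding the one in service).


ρ = 26.3/91.97 = 0.2860
Lq = ρ²/(1−ρ) = 0.08177/0.7140 = 0.1145

Final: 0.1145


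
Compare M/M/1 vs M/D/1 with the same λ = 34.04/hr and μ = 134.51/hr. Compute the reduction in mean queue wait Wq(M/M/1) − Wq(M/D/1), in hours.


ρ = 34.04/134.51 = 0.2531
Wq(M/M/1) = ρ/(μ−λ) = 0.2531/100.47 = 0.002519 hr
Wq(M/D/1) = ρ/(2(μ−λ)) = 0.001259 hr
Savings = 0.002519 − 0.001259 = 0.001259 hr

Final: 0.001259 hr


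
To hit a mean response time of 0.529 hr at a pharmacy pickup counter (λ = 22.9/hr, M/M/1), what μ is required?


W = 1/(μ−λ) ⇒ μ − λ = 1/W = 1/0.529 = 1.8904
μ = λ + 1/W = 22.9 + 1.8904 = 24.7904 per hr

Final: 24.7904 /hr


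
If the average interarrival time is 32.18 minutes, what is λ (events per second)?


λ = 1/(interarrival time) in consistent units.
1 second = 0.0166667 min, so λ = 0.0166667/32.18 = 0.0005179 per second

Final: 0.0005179 /sec


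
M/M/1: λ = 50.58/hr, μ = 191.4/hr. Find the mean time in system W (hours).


W = 1/(μ−λ) = 1/(191.4 − 50.58) = 1/140.82 = 0.007101 hr

Final: 0.007101 hr


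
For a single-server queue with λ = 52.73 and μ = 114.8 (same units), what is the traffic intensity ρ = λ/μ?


ρ = λ/μ = 52.73/114.8 = 0.4593

Final: 0.4593


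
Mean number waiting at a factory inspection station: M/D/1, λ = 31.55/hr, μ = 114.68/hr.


ρ = 31.55/114.68 = 0.2751
M/D/1: Lq = ρ²/(2(1−ρ)) = 0.07569/(2·0.7249) = 0.05221

Final: 0.05221


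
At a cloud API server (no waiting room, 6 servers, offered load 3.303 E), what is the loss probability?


B(c,a) = (a^c/c!) / Σ_{k=0}^{c} a^k/k!
a^6/6! = 1.803512
Σ terms (k=0..6): 1.00000 + 3.30300 + 5.45490 + 6.00585 + 4.95933 + 3.27613 + 1.80351 = 25.802730
B = 1.803512/25.802730 = 0.069896

Final: 0.069896


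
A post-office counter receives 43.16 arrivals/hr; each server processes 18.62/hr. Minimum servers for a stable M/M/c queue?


Stability requires cμ > λ ⇔ c > λ/μ.
λ/μ = 43.16/18.62 = 2.3179
Minimum integer c = ⌊2.3179⌋ + 1 = 3
Check: 3·18.62 = 55.86 > 43.16, while 2·18.62 = 37.24 ≤ 43.16

Final: 3 servers


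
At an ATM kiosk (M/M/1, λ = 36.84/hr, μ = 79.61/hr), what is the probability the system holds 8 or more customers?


ρ = 36.84/79.61 = 0.4628
P(N ≥ n) = ρ^n = 0.4628^8 = 0.002103

Final: 0.002103


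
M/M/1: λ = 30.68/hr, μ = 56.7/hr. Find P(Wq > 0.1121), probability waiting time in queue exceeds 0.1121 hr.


ρ = 30.68/56.7 = 0.5411
P(Wq > t) = ρ·e^{−(μ−λ)t} = 0.5411·e^{−2.9168}
= 0.5411·0.054104 = 0.029275

Final: 0.029275


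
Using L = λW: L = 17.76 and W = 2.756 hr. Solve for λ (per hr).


λ = L/W = 17.76/2.756 = 6.4441 /hr

Final: 6.4441 /hr


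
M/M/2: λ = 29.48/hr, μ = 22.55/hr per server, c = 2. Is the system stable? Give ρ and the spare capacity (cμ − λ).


Total capacity cμ = 2·22.55 = 45.10/hr
ρ = λ/(cμ) = 29.48/45.10 = 0.6537
Stable ⇔ ρ < 1: YES
Spare capacity = cμ − λ = 45.10 − 29.48 = 15.62/hr

Final: ρ = 0.6537; stable; margin = 15.62/hr


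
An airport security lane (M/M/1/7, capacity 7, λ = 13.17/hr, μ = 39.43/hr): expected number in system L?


ρ = 13.17/39.43 = 0.3340
L = ρ[1 − (K+1)ρ^K + Kρ^(K+1)] / [(1−ρ)(1−ρ^(K+1))]
Numerator: 0.3340·(1 − 8·0.0004638 + 7·0.0001549) = 0.333133
Denominator: (0.6660)·(0.999845) = 0.665887
L = 0.333133/0.665887 = 0.5003

Final: 0.5003


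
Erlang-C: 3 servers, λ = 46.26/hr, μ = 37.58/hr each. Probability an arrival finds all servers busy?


a = λ/μ = 1.2310; ρ = a/3 = 0.4103
P₀ = 0.284428 (from M/M/c formula)
C(c,a) = [a^c/(c!(1−ρ))]·P₀ = [1.86529/(6·0.5897)]·0.284428
= 0.52721·0.284428 = 0.149953

Final: 0.149953


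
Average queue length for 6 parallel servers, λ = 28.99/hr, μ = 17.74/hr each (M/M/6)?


a = λ/μ = 1.6342; ρ = a/6 = 0.2724
P₀ = 0.195033
Lq = P₀·a^c·ρ / (c!·(1−ρ)²) = 0.195033·19.04441·0.2724/(720·0.52946)
= 0.002654

Final: 0.002654


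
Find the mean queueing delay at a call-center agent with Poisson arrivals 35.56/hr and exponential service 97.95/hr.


ρ = 35.56/97.95 = 0.3630
Wq = ρ/(μ−λ) = 0.3630/(97.95 − 35.56) = 0.3630/62.39 = 0.005819 hr

Final: 0.005819 hr


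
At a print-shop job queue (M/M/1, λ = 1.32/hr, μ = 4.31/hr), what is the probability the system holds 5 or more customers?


ρ = 1.32/4.31 = 0.3063
P(N ≥ n) = ρ^n = 0.3063^5 = 0.002695

Final: 0.002695


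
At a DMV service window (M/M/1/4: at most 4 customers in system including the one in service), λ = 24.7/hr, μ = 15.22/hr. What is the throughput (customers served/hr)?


ρ = 1.6229; P_K = (1−ρ)ρ^4/(1−ρ^5) = 0.421226
λ_eff = λ(1 − P_K) = 24.7·(1 − 0.421226) = 24.7·0.578774 = 14.2957 /hr

Final: 14.2957 /hr


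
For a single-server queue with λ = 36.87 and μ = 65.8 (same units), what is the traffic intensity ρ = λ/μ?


ρ = λ/μ = 36.87/65.8 = 0.5603

Final: 0.5603


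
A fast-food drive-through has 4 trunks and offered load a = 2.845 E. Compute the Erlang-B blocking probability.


B(c,a) = (a^c/c!) / Σ_{k=0}^{c} a^k/k!
a^4/4! = 2.729718
Σ terms (k=0..4): 1.00000 + 2.84500 + 4.04701 + 3.83792 + 2.72972 = 14.459648
B = 2.729718/14.459648 = 0.188782

Final: 0.188782


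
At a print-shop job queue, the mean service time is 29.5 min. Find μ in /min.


μ = 1/(service time) in consistent units.
1 minute = 1 min, so μ = 1/29.5 = 0.03390 per minute

Final: 0.03390 /min


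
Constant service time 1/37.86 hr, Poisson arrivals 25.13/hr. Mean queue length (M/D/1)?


ρ = 25.13/37.86 = 0.6638
M/D/1: Lq = ρ²/(2(1−ρ)) = 0.4406/(2·0.3362) = 0.65516

Final: 0.65516
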